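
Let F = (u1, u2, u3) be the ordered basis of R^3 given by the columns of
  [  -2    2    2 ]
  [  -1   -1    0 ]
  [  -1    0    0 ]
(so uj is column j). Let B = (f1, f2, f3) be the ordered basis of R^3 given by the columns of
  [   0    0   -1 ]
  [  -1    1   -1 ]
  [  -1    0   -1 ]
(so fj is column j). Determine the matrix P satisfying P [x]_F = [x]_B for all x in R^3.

[[-1, 2, 2], [0, -1, 0], [2, -2, -2]]

Let M have columns uj and N have columns fj. Then for every x, N [x]_B = x = M [x]_F, so P = N^(-1) M.
Since det N = -1, N^(-1) has integer entries; multiplying gives P = [[-1, 2, 2], [0, -1, 0], [2, -2, -2]].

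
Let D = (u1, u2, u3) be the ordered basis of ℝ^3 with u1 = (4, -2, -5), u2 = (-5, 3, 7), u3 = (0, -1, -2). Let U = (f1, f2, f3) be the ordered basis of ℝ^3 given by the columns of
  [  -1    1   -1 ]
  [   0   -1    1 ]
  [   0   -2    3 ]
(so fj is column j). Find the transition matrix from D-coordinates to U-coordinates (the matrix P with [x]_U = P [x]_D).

[[-2, 2, 1], [1, -2, 1], [-1, 1, 0]]

Let M have columns uj and N have columns fj. Then for every x, N [x]_U = x = M [x]_D, so P = N^(-1) M.
Since det N = 1, N^(-1) has integer entries; multiplying gives P = [[-2, 2, 1], [1, -2, 1], [-1, 1, 0]].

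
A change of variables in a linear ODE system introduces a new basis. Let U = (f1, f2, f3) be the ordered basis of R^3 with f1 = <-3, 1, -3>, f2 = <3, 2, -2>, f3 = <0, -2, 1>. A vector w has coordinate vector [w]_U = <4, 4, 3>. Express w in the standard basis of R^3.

By definition w = 4f1 + 4f2 + 3f3.
Summing componentwise gives <0, 6, -17>.

<0, 6, -17>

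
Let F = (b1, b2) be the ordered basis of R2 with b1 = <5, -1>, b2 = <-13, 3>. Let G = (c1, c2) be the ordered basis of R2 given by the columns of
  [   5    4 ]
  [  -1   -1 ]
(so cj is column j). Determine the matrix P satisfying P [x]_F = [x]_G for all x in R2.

[[1, -1], [0, -2]]

Column j of P is [bj]_G, since P maps F-coordinates to G-coordinates.
Expressing b1 in G: b1 = c1 + 0·c2, so column 1 of P is <1, 0>.
Doing the same for each bj gives P = [[1, -1], [0, -2]].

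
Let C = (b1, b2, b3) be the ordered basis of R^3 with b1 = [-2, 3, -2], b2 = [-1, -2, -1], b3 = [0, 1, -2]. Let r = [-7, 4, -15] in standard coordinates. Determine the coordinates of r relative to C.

We seek scalars with c_1 b1 + ... + c_3 b3 = r; equivalently solve M c = r where the columns of M are b1, ..., b3.
Gaussian elimination on [M | r] yields c = (2, 3, 4).
Check: 2b1 + 3b2 + 4b3 = [-7, 4, -15].

[2, 3, 4]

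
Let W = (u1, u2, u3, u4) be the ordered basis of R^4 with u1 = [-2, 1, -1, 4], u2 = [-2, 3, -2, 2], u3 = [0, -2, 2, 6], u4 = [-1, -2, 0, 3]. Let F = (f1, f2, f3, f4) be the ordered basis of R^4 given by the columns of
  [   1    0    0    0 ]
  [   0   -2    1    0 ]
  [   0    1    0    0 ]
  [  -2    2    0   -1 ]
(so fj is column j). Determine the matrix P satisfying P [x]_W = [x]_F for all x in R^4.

[[-2, -2, 0, -1], [-1, -2, 2, 0], [-1, -1, 2, -2], [-2, -2, -2, -1]]

Let M have columns uj and N have columns fj. Then for every x, N [x]_F = x = M [x]_W, so P = N^(-1) M.
Since det N = 1, N^(-1) has integer entries; multiplying gives P = [[-2, -2, 0, -1], [-1, -2, 2, 0], [-1, -1, 2, -2], [-2, -2, -2, -1]].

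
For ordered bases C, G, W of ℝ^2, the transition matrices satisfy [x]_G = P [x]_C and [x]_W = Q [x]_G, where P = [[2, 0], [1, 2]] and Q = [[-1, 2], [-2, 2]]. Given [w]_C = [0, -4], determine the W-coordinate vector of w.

Composing the changes, [w]_W = Q P [w]_C.
Q P = [[0, 4], [-2, 4]]; applying this to [0, -4] gives [-16, -16].

[-16, -16]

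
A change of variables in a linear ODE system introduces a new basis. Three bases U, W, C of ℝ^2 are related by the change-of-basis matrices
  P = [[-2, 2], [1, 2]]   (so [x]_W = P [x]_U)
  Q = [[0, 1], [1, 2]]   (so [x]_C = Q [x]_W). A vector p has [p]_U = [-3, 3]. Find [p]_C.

Apply P to get W-coordinates [12, 3], then Q to get C-coordinates.
The result is [p]_C = [3, 18].

[3, 18]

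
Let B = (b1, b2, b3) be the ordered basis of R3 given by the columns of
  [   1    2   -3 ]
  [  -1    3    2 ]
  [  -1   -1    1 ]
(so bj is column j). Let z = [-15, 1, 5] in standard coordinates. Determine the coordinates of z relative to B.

[1, -2, 4]

We seek scalars with c_1 b1 + ... + c_3 b3 = z; equivalently solve M c = z where the columns of M are b1, ..., b3.
Gaussian elimination on [M | z] yields c = (1, -2, 4).
Check: b1 - 2b2 + 4b3 = [-15, 1, 5].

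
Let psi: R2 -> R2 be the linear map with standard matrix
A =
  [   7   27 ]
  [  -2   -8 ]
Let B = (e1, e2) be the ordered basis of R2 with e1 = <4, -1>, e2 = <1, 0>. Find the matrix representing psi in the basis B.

Let P have columns e1, e2. Then [psi]_B = P^(-1) A P.
Here det P = 1, so P^(-1) is integer; computing A P first and then P^(-1)(A P) gives [[0, 2], [1, -1]].

[[0, 2], [1, -1]]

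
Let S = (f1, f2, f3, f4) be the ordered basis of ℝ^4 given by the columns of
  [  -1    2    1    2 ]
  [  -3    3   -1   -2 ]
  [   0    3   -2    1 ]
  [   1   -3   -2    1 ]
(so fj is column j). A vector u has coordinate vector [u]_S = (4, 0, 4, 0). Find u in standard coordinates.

The coordinates say u = 4f1 + 0·f2 + 4f3 + 0·f4; adding the scaled basis vectors gives (0, -16, -8, -4).

(0, -16, -8, -4)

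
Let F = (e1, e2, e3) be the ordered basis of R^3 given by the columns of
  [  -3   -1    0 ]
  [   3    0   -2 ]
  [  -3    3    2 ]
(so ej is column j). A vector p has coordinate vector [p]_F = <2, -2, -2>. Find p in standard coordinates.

The coordinates say p = 2e1 - 2e2 - 2e3; adding the scaled basis vectors gives <-4, 10, -16>.

<-4, 10, -16>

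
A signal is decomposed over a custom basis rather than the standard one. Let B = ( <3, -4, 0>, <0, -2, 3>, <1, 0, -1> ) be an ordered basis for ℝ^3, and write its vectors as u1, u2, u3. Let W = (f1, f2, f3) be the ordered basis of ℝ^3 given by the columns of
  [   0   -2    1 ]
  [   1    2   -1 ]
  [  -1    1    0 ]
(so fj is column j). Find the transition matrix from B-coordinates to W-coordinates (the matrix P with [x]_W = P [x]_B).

Column j of P is [uj]_W, since P maps B-coordinates to W-coordinates.
Expressing u1 in W: u1 = -f1 - f2 + f3, so column 1 of P is <-1, -1, 1>.
Doing the same for each uj gives P = [[-1, -2, 1], [-1, 1, 0], [1, 2, 1]].

[[-1, -2, 1], [-1, 1, 0], [1, 2, 1]]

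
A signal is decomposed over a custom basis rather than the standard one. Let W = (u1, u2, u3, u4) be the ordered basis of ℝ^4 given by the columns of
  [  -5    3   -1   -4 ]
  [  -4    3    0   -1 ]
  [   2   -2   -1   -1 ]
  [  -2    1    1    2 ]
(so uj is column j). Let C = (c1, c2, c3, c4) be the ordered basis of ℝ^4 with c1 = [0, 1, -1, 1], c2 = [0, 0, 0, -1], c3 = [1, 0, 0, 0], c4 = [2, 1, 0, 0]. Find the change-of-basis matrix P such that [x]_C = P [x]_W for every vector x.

[[-2, 2, 1, 1], [0, 1, 0, -1], [-1, 1, 1, 0], [-2, 1, -1, -2]]

Let M have columns uj and N have columns cj. Then for every x, N [x]_C = x = M [x]_W, so P = N^(-1) M.
Since det N = 1, N^(-1) has integer entries; multiplying gives P = [[-2, 2, 1, 1], [0, 1, 0, -1], [-1, 1, 1, 0], [-2, 1, -1, -2]].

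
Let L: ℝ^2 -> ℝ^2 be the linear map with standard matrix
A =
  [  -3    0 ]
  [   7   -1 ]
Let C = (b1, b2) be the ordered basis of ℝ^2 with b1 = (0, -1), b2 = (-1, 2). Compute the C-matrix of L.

Let P have columns b1, b2. Then [L]_C = P^(-1) A P.
Here det P = -1, so P^(-1) is integer; computing A P first and then P^(-1)(A P) gives [[-1, 3], [0, -3]].

[[-1, 3], [0, -3]]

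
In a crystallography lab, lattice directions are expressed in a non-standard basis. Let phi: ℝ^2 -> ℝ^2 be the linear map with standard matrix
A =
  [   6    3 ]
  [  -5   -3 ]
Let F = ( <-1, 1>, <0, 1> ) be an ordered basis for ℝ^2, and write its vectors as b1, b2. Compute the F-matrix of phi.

The j-th column of [phi]_F is [phi(bj)]_F.
phi(b1) = A b1 = <-3, 2> = 3b1 - b2, so column 1 is <3, -1>.
Repeating for b2 and assembling the columns gives [[3, -3], [-1, 0]].

[[3, -3], [-1, 0]]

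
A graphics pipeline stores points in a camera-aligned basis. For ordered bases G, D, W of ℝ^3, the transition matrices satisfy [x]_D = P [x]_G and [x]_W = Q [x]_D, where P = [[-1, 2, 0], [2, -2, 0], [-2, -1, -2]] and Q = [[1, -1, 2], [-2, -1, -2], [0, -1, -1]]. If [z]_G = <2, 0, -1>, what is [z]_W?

<-10, 4, -2>

Composing the changes, [z]_W = Q P [z]_G.
Q P = [[-7, 2, -4], [4, 0, 4], [0, 3, 2]]; applying this to <2, 0, -1> gives <-10, 4, -2>.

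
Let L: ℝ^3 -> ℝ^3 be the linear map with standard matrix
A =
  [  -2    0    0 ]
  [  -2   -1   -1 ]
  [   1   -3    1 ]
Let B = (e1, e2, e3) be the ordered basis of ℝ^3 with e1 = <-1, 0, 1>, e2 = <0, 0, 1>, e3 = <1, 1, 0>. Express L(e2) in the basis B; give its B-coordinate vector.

<-1, 2, -1>

Column 2 of [L]_B is the B-coordinate vector of L(e2).
In standard coordinates L(e2) = A e2 = <0, -1, 1>.
Converting to B: <0, -1, 1> = -e1 + 2e2 - e3, so the coordinate vector is <-1, 2, -1>.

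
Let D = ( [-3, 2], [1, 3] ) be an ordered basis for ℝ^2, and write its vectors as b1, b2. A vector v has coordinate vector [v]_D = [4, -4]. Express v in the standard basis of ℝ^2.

[-16, -4]

v = M [v]_D, where M has columns b1, b2.
Carrying out the matrix-vector product, v = [-16, -4].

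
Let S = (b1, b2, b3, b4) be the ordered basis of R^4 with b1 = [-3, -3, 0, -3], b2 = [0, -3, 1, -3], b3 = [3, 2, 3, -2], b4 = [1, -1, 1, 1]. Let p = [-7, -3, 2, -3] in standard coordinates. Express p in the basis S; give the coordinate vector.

Write p = c_1 b1 + ... + c_4 b4 and solve for the c_i.
Solving this 4x4 system gives c = (4, -3, 1, 2).
Check: 4b1 - 3b2 + b3 + 2b4 = [-7, -3, 2, -3].

[4, -3, 1, 2]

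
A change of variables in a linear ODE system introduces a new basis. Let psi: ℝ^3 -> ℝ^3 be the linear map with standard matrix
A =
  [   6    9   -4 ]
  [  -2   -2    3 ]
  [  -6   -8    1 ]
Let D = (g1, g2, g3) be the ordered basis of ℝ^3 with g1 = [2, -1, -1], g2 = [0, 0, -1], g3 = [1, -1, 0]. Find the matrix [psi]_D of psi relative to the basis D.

Let P have columns g1, ..., g3. Then [psi]_D = P^(-1) A P.
Here det P = -1, so P^(-1) is integer; computing A P first and then P^(-1)(A P) gives [[2, 1, -3], [3, 0, 1], [3, 2, 3]].

[[2, 1, -3], [3, 0, 1], [3, 2, 3]]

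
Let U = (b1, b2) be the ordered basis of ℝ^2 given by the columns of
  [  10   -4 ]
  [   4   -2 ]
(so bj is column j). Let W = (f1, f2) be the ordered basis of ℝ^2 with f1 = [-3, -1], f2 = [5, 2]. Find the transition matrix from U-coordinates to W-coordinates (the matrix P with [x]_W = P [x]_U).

[[0, -2], [2, -2]]

Column j of P is [bj]_W, since P maps U-coordinates to W-coordinates.
Expressing b1 in W: b1 = 0·f1 + 2f2, so column 1 of P is [0, 2].
Doing the same for each bj gives P = [[0, -2], [2, -2]].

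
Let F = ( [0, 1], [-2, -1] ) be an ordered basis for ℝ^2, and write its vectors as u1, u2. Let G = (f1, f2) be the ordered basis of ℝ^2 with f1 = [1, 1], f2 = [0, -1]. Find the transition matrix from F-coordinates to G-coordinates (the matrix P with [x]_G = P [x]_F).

[[0, -2], [-1, -1]]

Take x = uj: its F-coordinates are the j-th standard unit vector, so P e_j — column j of P — equals [uj]_G.
u1 = 0·f1 - f2, giving column 1 = [0, -1]; repeating for each j gives P = [[0, -2], [-1, -1]].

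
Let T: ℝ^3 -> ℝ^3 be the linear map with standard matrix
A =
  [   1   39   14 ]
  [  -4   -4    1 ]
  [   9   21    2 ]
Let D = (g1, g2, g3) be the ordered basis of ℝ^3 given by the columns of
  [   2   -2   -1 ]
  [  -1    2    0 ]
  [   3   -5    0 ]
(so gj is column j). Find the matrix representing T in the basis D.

[[1, 3, 2], [0, -1, 3], [-3, 2, -1]]

Let P have columns g1, ..., g3. Then [T]_D = P^(-1) A P.
Here det P = 1, so P^(-1) is integer; computing A P first and then P^(-1)(A P) gives [[1, 3, 2], [0, -1, 3], [-3, 2, -1]].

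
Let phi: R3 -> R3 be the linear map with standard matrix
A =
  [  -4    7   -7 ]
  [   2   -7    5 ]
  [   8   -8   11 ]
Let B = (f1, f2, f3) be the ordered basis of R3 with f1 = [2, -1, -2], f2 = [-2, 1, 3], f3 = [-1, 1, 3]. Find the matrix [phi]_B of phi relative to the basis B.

[[-1, -3, -1], [-1, -1, 3], [1, 2, 2]]

The j-th column of [phi]_B is [phi(fj)]_B.
phi(f1) = A f1 = [-1, 1, 2] = -f1 - f2 + f3, so column 1 is [-1, -1, 1].
Repeating for f2, f3 and assembling the columns gives [[-1, -3, -1], [-1, -1, 3], [1, 2, 2]].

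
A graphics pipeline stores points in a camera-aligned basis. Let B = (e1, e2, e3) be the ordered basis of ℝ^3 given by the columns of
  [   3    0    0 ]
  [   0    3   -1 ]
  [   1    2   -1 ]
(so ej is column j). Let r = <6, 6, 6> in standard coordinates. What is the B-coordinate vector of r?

<2, 2, 0>

[r]_B is the unique c with M c = r, where M has columns e1, ..., e3.
Row-reducing the augmented matrix [M | r] gives c = (2, 2, 0).
Check: 2e1 + 2e2 + 0·e3 = <6, 6, 6>.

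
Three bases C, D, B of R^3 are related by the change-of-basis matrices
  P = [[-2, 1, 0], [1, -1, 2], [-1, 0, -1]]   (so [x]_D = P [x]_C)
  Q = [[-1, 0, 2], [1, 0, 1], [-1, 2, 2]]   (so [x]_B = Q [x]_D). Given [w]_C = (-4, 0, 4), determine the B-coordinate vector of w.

(-8, 8, 0)

Composing the changes, [w]_B = Q P [w]_C.
Q P = [[0, -1, -2], [-3, 1, -1], [2, -3, 2]]; applying this to (-4, 0, 4) gives (-8, 8, 0).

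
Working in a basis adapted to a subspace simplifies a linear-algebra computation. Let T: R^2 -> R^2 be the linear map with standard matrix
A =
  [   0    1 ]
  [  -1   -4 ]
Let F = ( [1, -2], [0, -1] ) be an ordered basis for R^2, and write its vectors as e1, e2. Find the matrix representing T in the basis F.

Let P have columns e1, e2. Then [T]_F = P^(-1) A P.
Here det P = -1, so P^(-1) is integer; computing A P first and then P^(-1)(A P) gives [[-2, -1], [-3, -2]].

[[-2, -1], [-3, -2]]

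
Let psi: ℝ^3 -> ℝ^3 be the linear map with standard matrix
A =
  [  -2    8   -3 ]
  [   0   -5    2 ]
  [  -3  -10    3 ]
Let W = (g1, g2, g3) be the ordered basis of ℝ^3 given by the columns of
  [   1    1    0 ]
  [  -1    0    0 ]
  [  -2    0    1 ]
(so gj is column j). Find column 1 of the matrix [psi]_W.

Column 1 of [psi]_W is the W-coordinate vector of psi(g1).
In standard coordinates psi(g1) = A g1 = (-4, 1, 1).
Converting to W: (-4, 1, 1) = -g1 - 3g2 - g3, so the coordinate vector is (-1, -3, -1).

(-1, -3, -1)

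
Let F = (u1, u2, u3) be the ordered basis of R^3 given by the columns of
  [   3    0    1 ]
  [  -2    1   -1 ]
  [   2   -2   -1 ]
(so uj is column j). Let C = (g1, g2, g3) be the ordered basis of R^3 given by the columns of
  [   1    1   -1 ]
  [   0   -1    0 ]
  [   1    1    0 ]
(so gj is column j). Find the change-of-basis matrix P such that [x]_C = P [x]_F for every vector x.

Column j of P is [uj]_C, since P maps F-coordinates to C-coordinates.
Expressing u1 in C: u1 = 0·g1 + 2g2 - g3, so column 1 of P is [0, 2, -1].
Doing the same for each uj gives P = [[0, -1, -2], [2, -1, 1], [-1, -2, -2]].

[[0, -1, -2], [2, -1, 1], [-1, -2, -2]]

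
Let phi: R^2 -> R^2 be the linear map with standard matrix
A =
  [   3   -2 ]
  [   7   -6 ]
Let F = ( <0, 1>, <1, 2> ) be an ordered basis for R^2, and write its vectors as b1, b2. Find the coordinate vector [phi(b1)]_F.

Compute phi(b1) = A b1 = <-2, -6> in standard coordinates.
Then write this in F-coordinates: solve for y in y_1 b1 + y_2 b2 = <-2, -6>.
This gives y = <-2, -2>, which is column 1 of [phi]_F.

<-2, -2>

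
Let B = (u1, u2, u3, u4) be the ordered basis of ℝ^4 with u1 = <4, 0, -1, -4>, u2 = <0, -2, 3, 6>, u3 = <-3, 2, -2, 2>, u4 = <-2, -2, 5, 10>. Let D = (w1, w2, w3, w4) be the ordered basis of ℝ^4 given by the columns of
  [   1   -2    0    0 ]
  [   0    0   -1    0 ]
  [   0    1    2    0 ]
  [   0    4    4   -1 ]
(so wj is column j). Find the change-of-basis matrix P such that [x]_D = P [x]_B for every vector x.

Column j of P is [uj]_D, since P maps B-coordinates to D-coordinates.
Expressing u1 in D: u1 = 2w1 - w2 + 0·w3 + 0·w4, so column 1 of P is <2, -1, 0, 0>.
Doing the same for each uj gives P = [[2, -2, 1, 0], [-1, -1, 2, 1], [0, 2, -2, 2], [0, -2, -2, 2]].

[[2, -2, 1, 0], [-1, -1, 2, 1], [0, 2, -2, 2], [0, -2, -2, 2]]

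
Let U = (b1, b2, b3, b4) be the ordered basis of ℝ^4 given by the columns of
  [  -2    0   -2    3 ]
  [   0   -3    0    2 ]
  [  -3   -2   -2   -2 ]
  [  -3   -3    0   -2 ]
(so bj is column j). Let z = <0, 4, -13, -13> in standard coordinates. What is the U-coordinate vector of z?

We seek scalars with c_1 b1 + ... + c_4 b4 = z; equivalently solve M c = z where the columns of M are b1, ..., b4.
Gaussian elimination on [M | z] yields c = (3, 0, 0, 2).
Check: 3b1 + 0·b2 + 0·b3 + 2b4 = <0, 4, -13, -13>.

<3, 0, 0, 2>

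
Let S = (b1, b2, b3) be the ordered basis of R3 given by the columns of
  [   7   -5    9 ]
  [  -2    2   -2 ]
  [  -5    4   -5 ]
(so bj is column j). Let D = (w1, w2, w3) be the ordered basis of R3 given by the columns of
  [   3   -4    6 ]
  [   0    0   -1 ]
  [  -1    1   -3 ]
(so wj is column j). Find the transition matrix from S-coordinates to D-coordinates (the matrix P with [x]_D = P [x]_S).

[[1, 1, -1], [2, -1, 0], [2, -2, 2]]

Take x = bj: its S-coordinates are the j-th standard unit vector, so P e_j — column j of P — equals [bj]_D.
b1 = w1 + 2w2 + 2w3, giving column 1 = <1, 2, 2>; repeating for each j gives P = [[1, 1, -1], [2, -1, 0], [2, -2, 2]].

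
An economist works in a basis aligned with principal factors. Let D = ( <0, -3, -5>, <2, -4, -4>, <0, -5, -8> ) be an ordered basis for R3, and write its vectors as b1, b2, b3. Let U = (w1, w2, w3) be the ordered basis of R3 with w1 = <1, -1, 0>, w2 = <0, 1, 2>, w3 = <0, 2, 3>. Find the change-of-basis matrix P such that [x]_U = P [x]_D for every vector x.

[[0, 2, 0], [-1, -2, -1], [-1, 0, -2]]

Take x = bj: its D-coordinates are the j-th standard unit vector, so P e_j — column j of P — equals [bj]_U.
b1 = 0·w1 - w2 - w3, giving column 1 = <0, -1, -1>; repeating for each j gives P = [[0, 2, 0], [-1, -2, -1], [-1, 0, -2]].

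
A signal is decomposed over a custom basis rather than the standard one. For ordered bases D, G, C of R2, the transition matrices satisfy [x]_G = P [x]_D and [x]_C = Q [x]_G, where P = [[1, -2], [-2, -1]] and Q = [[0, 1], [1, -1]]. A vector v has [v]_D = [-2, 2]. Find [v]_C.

First [v]_G = P [v]_D = [-6, 2].
Then [v]_C = Q [v]_G = [2, -8].

[2, -8]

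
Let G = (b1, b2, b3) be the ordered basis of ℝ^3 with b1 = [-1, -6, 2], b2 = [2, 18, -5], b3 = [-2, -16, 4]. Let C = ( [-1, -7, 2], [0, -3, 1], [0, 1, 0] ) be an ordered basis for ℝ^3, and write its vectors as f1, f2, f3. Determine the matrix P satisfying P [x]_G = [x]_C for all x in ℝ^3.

Let M have columns bj and N have columns fj. Then for every x, N [x]_C = x = M [x]_G, so P = N^(-1) M.
Since det N = 1, N^(-1) has integer entries; multiplying gives P = [[1, -2, 2], [0, -1, 0], [1, 1, -2]].

[[1, -2, 2], [0, -1, 0], [1, 1, -2]]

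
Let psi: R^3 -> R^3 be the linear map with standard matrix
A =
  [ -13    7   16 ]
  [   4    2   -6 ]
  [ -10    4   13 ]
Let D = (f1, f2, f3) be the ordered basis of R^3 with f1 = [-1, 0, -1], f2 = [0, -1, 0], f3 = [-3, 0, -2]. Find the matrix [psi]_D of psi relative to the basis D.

[[3, -2, 2], [-2, 2, 0], [0, 3, -3]]

With P the matrix whose columns are f1, ..., f3, [psi]_D = P^(-1) A P.
Column by column: psi(f1) = A f1 = [-3, 2, -3]; its D-coordinates [3, -2, 0] give column 1.
Continuing for each basis vector yields [psi]_D = [[3, -2, 2], [-2, 2, 0], [0, 3, -3]].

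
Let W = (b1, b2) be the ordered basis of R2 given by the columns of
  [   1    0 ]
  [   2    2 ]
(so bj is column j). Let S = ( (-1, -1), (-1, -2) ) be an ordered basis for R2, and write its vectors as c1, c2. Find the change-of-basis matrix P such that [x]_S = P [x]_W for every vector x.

[[0, 2], [-1, -2]]

Let M have columns bj and N have columns cj. Then for every x, N [x]_S = x = M [x]_W, so P = N^(-1) M.
Since det N = 1, N^(-1) has integer entries; multiplying gives P = [[0, 2], [-1, -2]].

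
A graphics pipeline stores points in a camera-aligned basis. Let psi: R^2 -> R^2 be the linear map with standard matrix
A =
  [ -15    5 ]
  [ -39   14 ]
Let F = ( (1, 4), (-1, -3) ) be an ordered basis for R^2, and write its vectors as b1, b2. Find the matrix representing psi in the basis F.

With P the matrix whose columns are b1, b2, [psi]_F = P^(-1) A P.
Column by column: psi(b1) = A b1 = (5, 17); its F-coordinates (2, -3) give column 1.
Continuing for each basis vector yields [psi]_F = [[2, -3], [-3, -3]].

[[2, -3], [-3, -3]]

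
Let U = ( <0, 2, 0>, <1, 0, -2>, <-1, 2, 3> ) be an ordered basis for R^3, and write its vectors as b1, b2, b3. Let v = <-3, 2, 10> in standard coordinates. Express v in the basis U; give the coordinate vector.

We seek scalars with c_1 b1 + ... + c_3 b3 = v; equivalently solve M c = v where the columns of M are b1, ..., b3.
Gaussian elimination on [M | v] yields c = (-3, 1, 4).
Check: -3b1 + b2 + 4b3 = <-3, 2, 10>.

<-3, 1, 4>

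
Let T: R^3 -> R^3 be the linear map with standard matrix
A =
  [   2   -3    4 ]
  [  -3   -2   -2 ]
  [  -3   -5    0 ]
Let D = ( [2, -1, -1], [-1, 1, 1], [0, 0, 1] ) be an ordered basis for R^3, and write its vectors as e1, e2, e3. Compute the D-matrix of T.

[[1, -2, 2], [-1, -3, 0], [1, -1, 2]]

Let P have columns e1, ..., e3. Then [T]_D = P^(-1) A P.
Here det P = 1, so P^(-1) is integer; computing A P first and then P^(-1)(A P) gives [[1, -2, 2], [-1, -3, 0], [1, -1, 2]].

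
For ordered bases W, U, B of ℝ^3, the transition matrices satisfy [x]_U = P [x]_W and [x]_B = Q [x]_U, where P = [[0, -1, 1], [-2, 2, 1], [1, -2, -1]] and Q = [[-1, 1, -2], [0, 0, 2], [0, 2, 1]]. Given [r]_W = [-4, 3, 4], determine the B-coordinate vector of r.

[45, -28, 22]

Composing the changes, [r]_B = Q P [r]_W.
Q P = [[-4, 7, 2], [2, -4, -2], [-3, 2, 1]]; applying this to [-4, 3, 4] gives [45, -28, 22].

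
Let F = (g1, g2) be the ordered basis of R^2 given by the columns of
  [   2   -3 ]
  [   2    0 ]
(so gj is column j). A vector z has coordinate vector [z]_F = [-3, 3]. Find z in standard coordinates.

z = M [z]_F, where M has columns g1, g2.
Carrying out the matrix-vector product, z = [-15, -6].

[-15, -6]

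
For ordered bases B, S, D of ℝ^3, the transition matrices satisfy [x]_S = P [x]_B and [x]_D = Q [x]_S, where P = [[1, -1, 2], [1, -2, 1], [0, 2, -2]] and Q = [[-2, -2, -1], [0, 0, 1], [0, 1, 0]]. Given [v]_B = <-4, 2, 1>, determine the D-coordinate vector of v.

<20, 2, -7>

First [v]_S = P [v]_B = <-4, -7, 2>.
Then [v]_D = Q [v]_S = <20, 2, -7>.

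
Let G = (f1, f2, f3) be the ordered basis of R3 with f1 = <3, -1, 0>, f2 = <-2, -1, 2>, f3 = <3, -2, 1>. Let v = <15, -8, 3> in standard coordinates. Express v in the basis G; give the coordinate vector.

<2, 0, 3>

Write v = c_1 f1 + ... + c_3 f3 and solve for the c_i.
Solving this 3x3 system gives c = (2, 0, 3).
Check: 2f1 + 0·f2 + 3f3 = <15, -8, 3>.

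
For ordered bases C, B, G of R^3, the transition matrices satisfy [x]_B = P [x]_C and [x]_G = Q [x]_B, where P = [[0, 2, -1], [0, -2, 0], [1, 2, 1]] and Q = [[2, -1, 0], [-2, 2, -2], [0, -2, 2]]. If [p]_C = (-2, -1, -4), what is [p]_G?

(2, 16, -20)

Composing the changes, [p]_G = Q P [p]_C.
Q P = [[0, 6, -2], [-2, -12, 0], [2, 8, 2]]; applying this to (-2, -1, -4) gives (2, 16, -20).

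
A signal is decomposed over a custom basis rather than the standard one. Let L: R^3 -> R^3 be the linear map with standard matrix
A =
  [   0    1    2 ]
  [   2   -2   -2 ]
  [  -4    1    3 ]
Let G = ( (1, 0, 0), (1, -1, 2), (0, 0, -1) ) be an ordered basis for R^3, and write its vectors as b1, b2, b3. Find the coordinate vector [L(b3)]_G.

Column 3 of [L]_G is the G-coordinate vector of L(b3).
In standard coordinates L(b3) = A b3 = (-2, 2, -3).
Converting to G: (-2, 2, -3) = 0·b1 - 2b2 - b3, so the coordinate vector is (0, -2, -1).

(0, -2, -1)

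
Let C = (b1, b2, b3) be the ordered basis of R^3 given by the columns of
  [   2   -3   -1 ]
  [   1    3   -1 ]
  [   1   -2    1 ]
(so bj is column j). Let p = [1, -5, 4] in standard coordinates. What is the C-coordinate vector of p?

[0, -1, 2]

We seek scalars with c_1 b1 + ... + c_3 b3 = p; equivalently solve M c = p where the columns of M are b1, ..., b3.
Gaussian elimination on [M | p] yields c = (0, -1, 2).
Check: 0·b1 - b2 + 2b3 = [1, -5, 4].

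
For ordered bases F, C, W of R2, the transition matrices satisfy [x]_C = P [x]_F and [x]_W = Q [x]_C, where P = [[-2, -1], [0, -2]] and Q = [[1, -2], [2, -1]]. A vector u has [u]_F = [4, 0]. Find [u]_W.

[-8, -16]

Composing the changes, [u]_W = Q P [u]_F.
Q P = [[-2, 3], [-4, 0]]; applying this to [4, 0] gives [-8, -16].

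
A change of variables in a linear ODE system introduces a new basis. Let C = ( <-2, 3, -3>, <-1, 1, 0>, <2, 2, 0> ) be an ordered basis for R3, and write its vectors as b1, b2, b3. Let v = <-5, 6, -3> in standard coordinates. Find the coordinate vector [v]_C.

We seek scalars with c_1 b1 + ... + c_3 b3 = v; equivalently solve M c = v where the columns of M are b1, ..., b3.
Row-reducing the augmented matrix [M | v] gives c = (1, 3, 0).
Check: b1 + 3b2 + 0·b3 = <-5, 6, -3>.

<1, 3, 0>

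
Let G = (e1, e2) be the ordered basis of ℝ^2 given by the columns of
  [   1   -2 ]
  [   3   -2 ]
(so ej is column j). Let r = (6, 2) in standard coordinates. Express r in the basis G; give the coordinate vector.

(-2, -4)

We seek scalars with c_1 e1 + c_2 e2 = r; equivalently solve M c = r where the columns of M are e1, e2.
System: c_1 - 2c_2 = 6, 3c_1 - 2c_2 = 2; solving gives c_1 = -2, c_2 = -4.
Check: -2e1 - 4e2 = (6, 2).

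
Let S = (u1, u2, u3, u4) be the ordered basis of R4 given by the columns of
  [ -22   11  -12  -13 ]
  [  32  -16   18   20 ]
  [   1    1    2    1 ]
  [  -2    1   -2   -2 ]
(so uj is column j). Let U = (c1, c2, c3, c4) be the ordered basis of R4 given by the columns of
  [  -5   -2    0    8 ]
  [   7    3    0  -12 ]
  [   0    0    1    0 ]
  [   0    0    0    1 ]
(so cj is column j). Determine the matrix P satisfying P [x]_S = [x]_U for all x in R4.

[[2, -1, 0, -1], [-2, 1, -2, 1], [1, 1, 2, 1], [-2, 1, -2, -2]]

Column j of P is [uj]_U, since P maps S-coordinates to U-coordinates.
Expressing u1 in U: u1 = 2c1 - 2c2 + c3 - 2c4, so column 1 of P is (2, -2, 1, -2).
Doing the same for each uj gives P = [[2, -1, 0, -1], [-2, 1, -2, 1], [1, 1, 2, 1], [-2, 1, -2, -2]].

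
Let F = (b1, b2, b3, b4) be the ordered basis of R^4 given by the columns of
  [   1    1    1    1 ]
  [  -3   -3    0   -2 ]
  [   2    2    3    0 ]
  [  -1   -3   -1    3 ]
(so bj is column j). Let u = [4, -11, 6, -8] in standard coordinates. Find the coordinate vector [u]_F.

[-1, 4, 0, 1]

Write u = c_1 b1 + ... + c_4 b4 and solve for the c_i.
Row-reducing the augmented matrix [M | u] gives c = (-1, 4, 0, 1).
Check: -b1 + 4b2 + 0·b3 + b4 = [4, -11, 6, -8].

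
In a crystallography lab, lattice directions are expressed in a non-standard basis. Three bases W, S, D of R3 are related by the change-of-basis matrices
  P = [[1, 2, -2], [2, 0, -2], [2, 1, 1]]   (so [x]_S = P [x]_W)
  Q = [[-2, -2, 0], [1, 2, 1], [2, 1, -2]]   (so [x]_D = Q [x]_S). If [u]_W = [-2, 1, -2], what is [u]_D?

Apply P to get S-coordinates [4, 0, -5], then Q to get D-coordinates.
The result is [u]_D = [-8, -1, 18].

[-8, -1, 18]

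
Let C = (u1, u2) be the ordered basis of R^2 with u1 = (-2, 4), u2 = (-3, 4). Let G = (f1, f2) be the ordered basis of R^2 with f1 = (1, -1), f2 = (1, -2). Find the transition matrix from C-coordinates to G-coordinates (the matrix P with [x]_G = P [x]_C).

Take x = uj: its C-coordinates are the j-th standard unit vector, so P e_j — column j of P — equals [uj]_G.
u1 = 0·f1 - 2f2, giving column 1 = (0, -2); repeating for each j gives P = [[0, -2], [-2, -1]].

[[0, -2], [-2, -1]]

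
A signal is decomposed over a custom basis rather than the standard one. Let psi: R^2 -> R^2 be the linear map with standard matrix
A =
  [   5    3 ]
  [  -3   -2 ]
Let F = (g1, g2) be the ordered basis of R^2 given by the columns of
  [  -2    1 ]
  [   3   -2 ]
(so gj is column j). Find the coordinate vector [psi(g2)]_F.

Compute psi(g2) = A g2 = (-1, 1) in standard coordinates.
Then write this in F-coordinates: solve for y in y_1 g1 + y_2 g2 = (-1, 1).
This gives y = (1, 1), which is column 2 of [psi]_F.

(1, 1)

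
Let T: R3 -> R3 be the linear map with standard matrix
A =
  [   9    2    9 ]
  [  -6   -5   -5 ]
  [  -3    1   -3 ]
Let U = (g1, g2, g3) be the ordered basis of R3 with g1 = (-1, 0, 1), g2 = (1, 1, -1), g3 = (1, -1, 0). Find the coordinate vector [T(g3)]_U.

Compute T(g3) = A g3 = (7, -1, -4) in standard coordinates.
Then write this in U-coordinates: solve for y in y_1 g1 + ... + y_3 g3 = (7, -1, -4).
This gives y = (-2, 2, 3), which is column 3 of [T]_U.

(-2, 2, 3)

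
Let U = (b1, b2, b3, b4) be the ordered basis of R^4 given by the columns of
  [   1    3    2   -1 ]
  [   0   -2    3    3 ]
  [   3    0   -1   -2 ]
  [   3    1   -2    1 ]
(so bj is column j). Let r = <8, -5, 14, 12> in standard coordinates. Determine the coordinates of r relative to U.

[r]_U is the unique c with M c = r, where M has columns b1, ..., b4.
Row-reducing the augmented matrix [M | r] gives c = (4, 1, 0, -1).
Check: 4b1 + b2 + 0·b3 - b4 = <8, -5, 14, 12>.

<4, 1, 0, -1>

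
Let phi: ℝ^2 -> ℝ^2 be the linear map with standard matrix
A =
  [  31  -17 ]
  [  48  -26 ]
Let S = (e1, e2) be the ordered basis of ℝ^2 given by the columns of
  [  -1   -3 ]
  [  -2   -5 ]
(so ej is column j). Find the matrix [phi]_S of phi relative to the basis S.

[[3, 2], [-2, 2]]

The j-th column of [phi]_S is [phi(ej)]_S.
phi(e1) = A e1 = <3, 4> = 3e1 - 2e2, so column 1 is <3, -2>.
Repeating for e2 and assembling the columns gives [[3, 2], [-2, 2]].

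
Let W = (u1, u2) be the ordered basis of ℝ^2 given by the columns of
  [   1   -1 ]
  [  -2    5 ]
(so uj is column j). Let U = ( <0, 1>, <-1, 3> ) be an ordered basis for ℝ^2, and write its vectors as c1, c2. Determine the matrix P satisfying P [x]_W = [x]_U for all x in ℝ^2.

Take x = uj: its W-coordinates are the j-th standard unit vector, so P e_j — column j of P — equals [uj]_U.
u1 = c1 - c2, giving column 1 = <1, -1>; repeating for each j gives P = [[1, 2], [-1, 1]].

[[1, 2], [-1, 1]]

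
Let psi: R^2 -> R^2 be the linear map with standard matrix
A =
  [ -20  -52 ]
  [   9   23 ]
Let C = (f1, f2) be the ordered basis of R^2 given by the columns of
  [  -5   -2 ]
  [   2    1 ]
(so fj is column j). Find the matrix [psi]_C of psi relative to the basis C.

[[2, 2], [-3, 1]]

With P the matrix whose columns are f1, f2, [psi]_C = P^(-1) A P.
Column by column: psi(f1) = A f1 = <-4, 1>; its C-coordinates <2, -3> give column 1.
Continuing for each basis vector yields [psi]_C = [[2, 2], [-3, 1]].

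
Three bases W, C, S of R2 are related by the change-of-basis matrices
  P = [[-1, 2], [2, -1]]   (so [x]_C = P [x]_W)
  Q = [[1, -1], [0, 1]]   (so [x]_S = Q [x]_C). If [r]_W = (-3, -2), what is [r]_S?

(3, -4)

Apply P to get C-coordinates (-1, -4), then Q to get S-coordinates.
The result is [r]_S = (3, -4).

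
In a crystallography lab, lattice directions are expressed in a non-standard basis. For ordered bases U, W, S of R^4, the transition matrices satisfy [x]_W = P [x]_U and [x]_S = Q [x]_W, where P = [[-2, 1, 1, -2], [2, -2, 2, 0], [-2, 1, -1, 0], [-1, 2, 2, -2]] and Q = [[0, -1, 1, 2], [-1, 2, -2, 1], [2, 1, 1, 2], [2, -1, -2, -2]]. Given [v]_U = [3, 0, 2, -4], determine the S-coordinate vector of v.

Apply P to get W-coordinates [4, 10, -8, 9], then Q to get S-coordinates.
The result is [v]_S = [0, 41, 28, -4].

[0, 41, 28, -4]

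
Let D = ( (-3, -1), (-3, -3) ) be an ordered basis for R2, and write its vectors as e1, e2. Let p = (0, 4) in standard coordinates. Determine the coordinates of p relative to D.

Write p = c_1 e1 + c_2 e2 and solve for the c_i.
System: -3c_1 - 3c_2 = 0, -c_1 - 3c_2 = 4; solving gives c_1 = 2, c_2 = -2.
Check: 2e1 - 2e2 = (0, 4).

(2, -2)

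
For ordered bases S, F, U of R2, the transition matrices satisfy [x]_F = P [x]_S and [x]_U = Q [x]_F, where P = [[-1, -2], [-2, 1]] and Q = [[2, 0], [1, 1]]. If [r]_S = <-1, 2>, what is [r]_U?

Composing the changes, [r]_U = Q P [r]_S.
Q P = [[-2, -4], [-3, -1]]; applying this to <-1, 2> gives <-6, 1>.

<-6, 1>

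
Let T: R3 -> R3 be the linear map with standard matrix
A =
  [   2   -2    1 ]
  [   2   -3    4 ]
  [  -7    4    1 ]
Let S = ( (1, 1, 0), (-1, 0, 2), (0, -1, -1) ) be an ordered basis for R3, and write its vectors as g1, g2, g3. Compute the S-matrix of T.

With P the matrix whose columns are g1, ..., g3, [T]_S = P^(-1) A P.
Column by column: T(g1) = A g1 = (0, -1, -3); its S-coordinates (-2, -2, -1) give column 1.
Continuing for each basis vector yields [T]_S = [[-2, 3, -2], [-2, 3, -3], [-1, -3, -1]].

[[-2, 3, -2], [-2, 3, -3], [-1, -3, -1]]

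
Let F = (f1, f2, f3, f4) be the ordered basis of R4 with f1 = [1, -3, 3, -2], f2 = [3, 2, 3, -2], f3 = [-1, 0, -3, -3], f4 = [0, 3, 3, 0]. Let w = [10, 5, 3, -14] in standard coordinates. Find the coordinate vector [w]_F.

We seek scalars with c_1 f1 + ... + c_4 f4 = w; equivalently solve M c = w where the columns of M are f1, ..., f4.
Row-reducing the augmented matrix [M | w] gives c = (0, 4, 2, -1).
Check: 0·f1 + 4f2 + 2f3 - f4 = [10, 5, 3, -14].

[0, 4, 2, -1]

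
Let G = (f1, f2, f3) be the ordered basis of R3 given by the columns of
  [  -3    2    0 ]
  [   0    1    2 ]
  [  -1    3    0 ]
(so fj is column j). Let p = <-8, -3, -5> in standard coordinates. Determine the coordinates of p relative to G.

We seek scalars with c_1 f1 + ... + c_3 f3 = p; equivalently solve M c = p where the columns of M are f1, ..., f3.
Solving this 3x3 system gives c = (2, -1, -1).
Check: 2f1 - f2 - f3 = <-8, -3, -5>.

<2, -1, -1>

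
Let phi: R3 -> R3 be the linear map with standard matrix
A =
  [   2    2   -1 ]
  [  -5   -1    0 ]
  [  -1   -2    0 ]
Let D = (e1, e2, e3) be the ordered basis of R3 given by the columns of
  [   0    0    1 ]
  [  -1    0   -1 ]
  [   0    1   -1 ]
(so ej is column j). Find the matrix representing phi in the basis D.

With P the matrix whose columns are e1, ..., e3, [phi]_D = P^(-1) A P.
Column by column: phi(e1) = A e1 = (-2, 1, 2); its D-coordinates (1, 0, -2) give column 1.
Continuing for each basis vector yields [phi]_D = [[1, 1, 3], [0, -1, 2], [-2, -1, 1]].

[[1, 1, 3], [0, -1, 2], [-2, -1, 1]]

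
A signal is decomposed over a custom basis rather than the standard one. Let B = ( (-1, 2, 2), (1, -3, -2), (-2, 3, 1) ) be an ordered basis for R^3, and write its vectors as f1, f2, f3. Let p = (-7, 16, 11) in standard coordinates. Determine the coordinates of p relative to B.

We seek scalars with c_1 f1 + ... + c_3 f3 = p; equivalently solve M c = p where the columns of M are f1, ..., f3.
Gaussian elimination on [M | p] yields c = (2, -3, 1).
Check: 2f1 - 3f2 + f3 = (-7, 16, 11).

(2, -3, 1)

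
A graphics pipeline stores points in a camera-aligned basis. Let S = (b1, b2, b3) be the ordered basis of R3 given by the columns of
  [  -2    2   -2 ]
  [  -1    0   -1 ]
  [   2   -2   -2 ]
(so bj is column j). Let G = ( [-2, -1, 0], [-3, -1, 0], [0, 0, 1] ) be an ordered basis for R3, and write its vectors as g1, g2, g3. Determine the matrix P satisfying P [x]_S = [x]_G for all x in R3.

[[1, 2, 1], [0, -2, 0], [2, -2, -2]]

Take x = bj: its S-coordinates are the j-th standard unit vector, so P e_j — column j of P — equals [bj]_G.
b1 = g1 + 0·g2 + 2g3, giving column 1 = [1, 0, 2]; repeating for each j gives P = [[1, 2, 1], [0, -2, 0], [2, -2, -2]].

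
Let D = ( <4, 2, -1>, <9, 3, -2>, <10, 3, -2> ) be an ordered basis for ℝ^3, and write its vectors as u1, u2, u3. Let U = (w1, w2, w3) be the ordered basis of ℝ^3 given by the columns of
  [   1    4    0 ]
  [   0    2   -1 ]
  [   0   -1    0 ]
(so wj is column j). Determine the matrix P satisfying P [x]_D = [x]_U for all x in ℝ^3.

[[0, 1, 2], [1, 2, 2], [0, 1, 1]]

Take x = uj: its D-coordinates are the j-th standard unit vector, so P e_j — column j of P — equals [uj]_U.
u1 = 0·w1 + w2 + 0·w3, giving column 1 = <0, 1, 0>; repeating for each j gives P = [[0, 1, 2], [1, 2, 2], [0, 1, 1]].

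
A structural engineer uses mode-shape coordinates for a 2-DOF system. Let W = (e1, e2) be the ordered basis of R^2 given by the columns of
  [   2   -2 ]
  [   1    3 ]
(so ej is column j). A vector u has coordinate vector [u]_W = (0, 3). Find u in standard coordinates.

The coordinates say u = 0·e1 + 3e2; adding the scaled basis vectors gives (-6, 9).

(-6, 9)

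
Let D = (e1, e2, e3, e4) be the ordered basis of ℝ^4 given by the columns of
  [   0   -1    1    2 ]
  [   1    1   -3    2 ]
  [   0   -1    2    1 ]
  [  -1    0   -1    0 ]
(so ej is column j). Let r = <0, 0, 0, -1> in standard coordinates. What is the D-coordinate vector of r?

We seek scalars with c_1 e1 + ... + c_4 e4 = r; equivalently solve M c = r where the columns of M are e1, ..., e4.
Gaussian elimination on [M | r] yields c = (2, -3, -1, -1).
Check: 2e1 - 3e2 - e3 - e4 = <0, 0, 0, -1>.

<2, -3, -1, -1>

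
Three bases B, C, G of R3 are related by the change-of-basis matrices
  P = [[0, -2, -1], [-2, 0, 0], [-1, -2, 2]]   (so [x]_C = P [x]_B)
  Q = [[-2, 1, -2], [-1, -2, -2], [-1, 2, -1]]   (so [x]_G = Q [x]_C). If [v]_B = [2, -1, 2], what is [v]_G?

Apply P to get C-coordinates [0, -4, 4], then Q to get G-coordinates.
The result is [v]_G = [-12, 0, -12].

[-12, 0, -12]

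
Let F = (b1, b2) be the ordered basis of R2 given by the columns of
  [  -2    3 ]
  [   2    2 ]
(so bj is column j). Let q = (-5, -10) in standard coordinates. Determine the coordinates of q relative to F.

We seek scalars with c_1 b1 + c_2 b2 = q; equivalently solve M c = q where the columns of M are b1, b2.
System: -2c_1 + 3c_2 = -5, 2c_1 + 2c_2 = -10; solving gives c_1 = -2, c_2 = -3.
Check: -2b1 - 3b2 = (-5, -10).

(-2, -3)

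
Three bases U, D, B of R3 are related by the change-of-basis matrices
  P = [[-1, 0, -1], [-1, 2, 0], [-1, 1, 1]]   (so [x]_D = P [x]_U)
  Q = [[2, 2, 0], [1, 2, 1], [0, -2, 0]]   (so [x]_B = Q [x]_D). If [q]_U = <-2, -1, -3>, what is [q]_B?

<10, 3, 0>

Composing the changes, [q]_B = Q P [q]_U.
Q P = [[-4, 4, -2], [-4, 5, 0], [2, -4, 0]]; applying this to <-2, -1, -3> gives <10, 3, 0>.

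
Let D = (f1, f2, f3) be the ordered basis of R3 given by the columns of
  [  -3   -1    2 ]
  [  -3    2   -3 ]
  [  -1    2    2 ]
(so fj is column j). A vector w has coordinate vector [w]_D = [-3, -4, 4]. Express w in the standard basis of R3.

By definition w = -3f1 - 4f2 + 4f3.
Summing componentwise gives [21, -11, 3].

[21, -11, 3]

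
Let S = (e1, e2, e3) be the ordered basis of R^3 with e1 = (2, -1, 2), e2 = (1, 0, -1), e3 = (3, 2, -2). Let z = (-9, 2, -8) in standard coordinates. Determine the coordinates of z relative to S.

(-4, 2, -1)

[z]_S is the unique c with M c = z, where M has columns e1, ..., e3.
Solving this 3x3 system gives c = (-4, 2, -1).
Check: -4e1 + 2e2 - e3 = (-9, 2, -8).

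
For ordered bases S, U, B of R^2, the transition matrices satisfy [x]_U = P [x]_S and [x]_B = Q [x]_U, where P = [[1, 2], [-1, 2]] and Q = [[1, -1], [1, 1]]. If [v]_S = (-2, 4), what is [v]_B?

(-4, 16)

Composing the changes, [v]_B = Q P [v]_S.
Q P = [[2, 0], [0, 4]]; applying this to (-2, 4) gives (-4, 16).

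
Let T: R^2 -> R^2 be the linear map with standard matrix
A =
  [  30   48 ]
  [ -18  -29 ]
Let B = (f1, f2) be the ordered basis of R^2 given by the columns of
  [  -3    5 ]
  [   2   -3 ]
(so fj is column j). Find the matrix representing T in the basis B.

Let P have columns f1, f2. Then [T]_B = P^(-1) A P.
Here det P = -1, so P^(-1) is integer; computing A P first and then P^(-1)(A P) gives [[-2, 3], [0, 3]].

[[-2, 3], [0, 3]]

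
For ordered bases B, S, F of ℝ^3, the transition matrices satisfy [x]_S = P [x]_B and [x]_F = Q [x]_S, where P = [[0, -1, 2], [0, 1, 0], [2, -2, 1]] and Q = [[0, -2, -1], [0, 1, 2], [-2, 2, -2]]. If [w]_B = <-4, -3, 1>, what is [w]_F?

<7, -5, -14>

Composing the changes, [w]_F = Q P [w]_B.
Q P = [[-2, 0, -1], [4, -3, 2], [-4, 8, -6]]; applying this to <-4, -3, 1> gives <7, -5, -14>.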